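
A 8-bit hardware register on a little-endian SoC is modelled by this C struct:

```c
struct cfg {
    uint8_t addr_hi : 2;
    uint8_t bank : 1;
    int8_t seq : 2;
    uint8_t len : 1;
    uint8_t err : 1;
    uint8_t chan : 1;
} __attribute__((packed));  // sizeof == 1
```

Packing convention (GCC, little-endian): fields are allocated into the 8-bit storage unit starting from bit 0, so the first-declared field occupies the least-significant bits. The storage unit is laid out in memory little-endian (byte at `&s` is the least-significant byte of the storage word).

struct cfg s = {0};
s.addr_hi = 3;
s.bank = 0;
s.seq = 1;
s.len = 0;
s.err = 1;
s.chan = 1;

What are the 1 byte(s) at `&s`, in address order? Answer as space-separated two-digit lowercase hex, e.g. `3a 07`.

cb

[0+:2] addr_hi=3 & 0x3 = 0x3; word=0x03
[2+:1] bank=0 & 0x1 = 0x0; word=0x03
[3+:2] seq=1 & 0x3 = 0x1; word=0x0b
[5+:1] len=0 & 0x1 = 0x0; word=0x0b
[6+:1] err=1 & 0x1 = 0x1; word=0x4b
[7+:1] chan=1 & 0x1 = 0x1; word=0xcb
word = 0xcb → little-endian bytes:
  [0]=0xcb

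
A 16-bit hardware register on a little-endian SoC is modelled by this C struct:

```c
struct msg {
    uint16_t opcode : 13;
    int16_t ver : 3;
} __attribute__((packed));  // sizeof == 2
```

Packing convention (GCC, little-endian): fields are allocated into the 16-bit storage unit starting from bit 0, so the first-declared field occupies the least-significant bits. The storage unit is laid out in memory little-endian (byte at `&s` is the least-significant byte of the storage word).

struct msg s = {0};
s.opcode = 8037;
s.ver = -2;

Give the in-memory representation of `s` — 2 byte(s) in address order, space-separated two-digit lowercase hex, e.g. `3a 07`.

opcode:13 = 8037 → 0x1f65 << 0 → word 0x1f65
ver:3 = -2 → 0x6 << 13 → word 0xdf65
word = 0xdf65 → little-endian bytes:
  [0]=0x65  [1]=0xdf

65 df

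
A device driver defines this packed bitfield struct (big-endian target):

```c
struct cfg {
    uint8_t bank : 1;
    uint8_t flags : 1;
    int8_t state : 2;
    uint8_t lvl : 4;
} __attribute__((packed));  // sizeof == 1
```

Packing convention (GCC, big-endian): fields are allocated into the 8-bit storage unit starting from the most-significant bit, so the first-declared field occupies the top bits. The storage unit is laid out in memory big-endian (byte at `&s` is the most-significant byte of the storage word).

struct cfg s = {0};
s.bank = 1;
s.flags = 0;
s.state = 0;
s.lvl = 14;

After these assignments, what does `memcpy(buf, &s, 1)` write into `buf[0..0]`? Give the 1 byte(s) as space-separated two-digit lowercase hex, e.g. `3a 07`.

bank:1 = 1 → 0x1 << 7 → word 0x80
flags:1 = 0 → 0x0 << 6 → word 0x80
state:2 = 0 → 0x0 << 4 → word 0x80
lvl:4 = 14 → 0xe << 0 → word 0x8e
word = 0x8e → big-endian bytes:
  [0]=0x8e

8e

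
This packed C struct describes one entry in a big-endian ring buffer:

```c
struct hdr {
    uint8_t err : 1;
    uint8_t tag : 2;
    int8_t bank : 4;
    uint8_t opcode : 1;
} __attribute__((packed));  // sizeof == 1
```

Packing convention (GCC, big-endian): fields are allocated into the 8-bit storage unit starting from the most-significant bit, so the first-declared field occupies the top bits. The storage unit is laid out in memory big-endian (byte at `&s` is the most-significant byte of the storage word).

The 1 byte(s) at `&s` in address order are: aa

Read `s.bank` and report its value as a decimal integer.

[0]=0xaa (big-endian) → word 0xaa
err:1 @ bit 7 → (0xaa>>7)&0x1 = 0x1
tag:2 @ bit 5 → (0xaa>>5)&0x3 = 0x1
bank:4 @ bit 1 → (0xaa>>1)&0xf = 0x5  ←
opcode:1 @ bit 0 → (0xaa>>0)&0x1 = 0x0
bank signed 4b, MSB=0: value = 5

5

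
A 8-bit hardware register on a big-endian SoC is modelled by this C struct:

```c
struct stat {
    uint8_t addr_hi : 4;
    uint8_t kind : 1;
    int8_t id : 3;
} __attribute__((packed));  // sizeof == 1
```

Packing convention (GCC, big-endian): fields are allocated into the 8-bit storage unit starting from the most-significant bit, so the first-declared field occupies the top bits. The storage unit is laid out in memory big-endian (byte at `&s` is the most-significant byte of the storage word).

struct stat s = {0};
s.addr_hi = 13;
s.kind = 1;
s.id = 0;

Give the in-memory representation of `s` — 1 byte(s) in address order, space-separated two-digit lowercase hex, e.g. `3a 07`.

d8

[4+:4] addr_hi=13 & 0xf = 0xd; word=0xd0
[3+:1] kind=1 & 0x1 = 0x1; word=0xd8
[0+:3] id=0 & 0x7 = 0x0; word=0xd8
word = 0xd8 → big-endian bytes:
  [0]=0xd8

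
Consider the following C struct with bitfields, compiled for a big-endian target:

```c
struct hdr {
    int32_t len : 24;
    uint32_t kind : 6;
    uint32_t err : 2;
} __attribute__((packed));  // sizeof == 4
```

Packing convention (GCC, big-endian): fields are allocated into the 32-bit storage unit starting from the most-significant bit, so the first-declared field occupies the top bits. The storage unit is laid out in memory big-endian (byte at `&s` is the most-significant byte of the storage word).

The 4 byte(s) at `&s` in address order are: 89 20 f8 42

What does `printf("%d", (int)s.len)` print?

[0]=0x89 [1]=0x20 [2]=0xf8 [3]=0x42 (big-endian) → word 0x8920f842
len [8+:24] = (word>>8) & 0xffffff = 8986872  ←
kind [2+:6] = (word>>2) & 0x3f = 16
err [0+:2] = (word>>0) & 0x3 = 2
len signed 24b, MSB=1: 8986872 - 16777216 = -7790344

-7790344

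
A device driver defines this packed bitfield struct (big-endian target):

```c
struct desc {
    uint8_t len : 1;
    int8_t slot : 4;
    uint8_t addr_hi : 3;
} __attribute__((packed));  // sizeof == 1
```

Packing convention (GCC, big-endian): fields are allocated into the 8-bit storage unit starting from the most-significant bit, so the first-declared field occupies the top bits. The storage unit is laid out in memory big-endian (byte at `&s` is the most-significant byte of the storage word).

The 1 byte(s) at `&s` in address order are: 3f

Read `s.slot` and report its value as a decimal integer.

7

[0]=0x3f (big-endian) → word 0x3f
len [7+:1] = (word>>7) & 0x1 = 0
slot [3+:4] = (word>>3) & 0xf = 7  ←
addr_hi [0+:3] = (word>>0) & 0x7 = 7
slot signed 4b, MSB=0: value = 7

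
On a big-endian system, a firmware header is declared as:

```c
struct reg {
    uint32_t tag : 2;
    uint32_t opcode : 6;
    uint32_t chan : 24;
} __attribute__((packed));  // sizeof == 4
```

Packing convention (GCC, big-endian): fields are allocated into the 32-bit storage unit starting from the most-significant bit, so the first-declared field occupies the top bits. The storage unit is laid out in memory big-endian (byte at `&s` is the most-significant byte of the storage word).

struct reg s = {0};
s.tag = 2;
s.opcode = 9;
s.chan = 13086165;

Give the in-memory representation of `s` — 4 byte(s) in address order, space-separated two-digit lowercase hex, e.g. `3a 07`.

89 c7 ad d5

tag (2b) val=2 bits=0x2 at bit 30: 0x80000000
opcode (6b) val=9 bits=0x9 at bit 24: 0x89000000
chan (24b) val=13086165 bits=0xc7add5 at bit 0: 0x89c7add5
word = 0x89c7add5 → big-endian bytes:
  [0]=0x89  [1]=0xc7  [2]=0xad  [3]=0xd5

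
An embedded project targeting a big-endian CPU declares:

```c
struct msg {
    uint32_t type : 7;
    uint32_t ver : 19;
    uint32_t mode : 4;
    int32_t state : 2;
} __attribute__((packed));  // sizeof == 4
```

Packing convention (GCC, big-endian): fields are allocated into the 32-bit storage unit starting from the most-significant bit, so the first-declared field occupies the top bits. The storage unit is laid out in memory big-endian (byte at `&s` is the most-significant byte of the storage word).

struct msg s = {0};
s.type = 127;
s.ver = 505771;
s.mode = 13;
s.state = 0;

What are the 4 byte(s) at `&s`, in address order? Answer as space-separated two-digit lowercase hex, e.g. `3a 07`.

ff ed ea f4

type (7b) val=127 bits=0x7f at bit 25: 0xfe000000
ver (19b) val=505771 bits=0x7b7ab at bit 6: 0xffedeac0
mode (4b) val=13 bits=0xd at bit 2: 0xffedeaf4
state (2b) val=0 bits=0x0 at bit 0: 0xffedeaf4
word = 0xffedeaf4 → big-endian bytes:
  [0]=0xff  [1]=0xed  [2]=0xea  [3]=0xf4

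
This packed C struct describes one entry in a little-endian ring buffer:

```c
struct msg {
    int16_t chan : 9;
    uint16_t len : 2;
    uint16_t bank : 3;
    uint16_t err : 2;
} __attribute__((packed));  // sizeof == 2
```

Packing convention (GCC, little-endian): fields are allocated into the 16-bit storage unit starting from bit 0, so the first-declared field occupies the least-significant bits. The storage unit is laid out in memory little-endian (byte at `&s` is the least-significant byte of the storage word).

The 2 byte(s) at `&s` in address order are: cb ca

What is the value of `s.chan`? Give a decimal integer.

203

[0]=0xcb [1]=0xca (little-endian) → word 0xcacb
chan [0+:9] = (word>>0) & 0x1ff = 203  ←
len [9+:2] = (word>>9) & 0x3 = 1
bank [11+:3] = (word>>11) & 0x7 = 1
err [14+:2] = (word>>14) & 0x3 = 3
chan signed 9b, MSB=0: value = 203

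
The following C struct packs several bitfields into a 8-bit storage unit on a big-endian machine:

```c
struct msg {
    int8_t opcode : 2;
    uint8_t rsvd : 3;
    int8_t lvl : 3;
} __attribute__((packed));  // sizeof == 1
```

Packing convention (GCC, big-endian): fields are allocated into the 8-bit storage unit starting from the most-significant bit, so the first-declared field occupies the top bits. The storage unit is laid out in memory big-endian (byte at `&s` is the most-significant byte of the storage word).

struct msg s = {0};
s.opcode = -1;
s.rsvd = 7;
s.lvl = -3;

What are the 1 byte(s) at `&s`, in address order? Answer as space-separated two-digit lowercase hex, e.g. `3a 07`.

fd

[6+:2] opcode=-1 & 0x3 = 0x3; word=0xc0
[3+:3] rsvd=7 & 0x7 = 0x7; word=0xf8
[0+:3] lvl=-3 & 0x7 = 0x5; word=0xfd
word = 0xfd → big-endian bytes:
  [0]=0xfd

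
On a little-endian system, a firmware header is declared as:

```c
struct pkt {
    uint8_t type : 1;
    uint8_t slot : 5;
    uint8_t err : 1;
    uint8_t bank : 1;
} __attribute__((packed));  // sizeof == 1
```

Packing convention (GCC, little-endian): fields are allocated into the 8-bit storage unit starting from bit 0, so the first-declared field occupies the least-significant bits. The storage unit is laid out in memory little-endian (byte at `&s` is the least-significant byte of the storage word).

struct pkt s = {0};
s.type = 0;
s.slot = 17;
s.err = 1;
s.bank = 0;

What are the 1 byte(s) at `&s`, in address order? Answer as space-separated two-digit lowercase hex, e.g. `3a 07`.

type:1 = 0 → 0x0 << 0 → word 0x00
slot:5 = 17 → 0x11 << 1 → word 0x22
err:1 = 1 → 0x1 << 6 → word 0x62
bank:1 = 0 → 0x0 << 7 → word 0x62
word = 0x62 → little-endian bytes:
  [0]=0x62

62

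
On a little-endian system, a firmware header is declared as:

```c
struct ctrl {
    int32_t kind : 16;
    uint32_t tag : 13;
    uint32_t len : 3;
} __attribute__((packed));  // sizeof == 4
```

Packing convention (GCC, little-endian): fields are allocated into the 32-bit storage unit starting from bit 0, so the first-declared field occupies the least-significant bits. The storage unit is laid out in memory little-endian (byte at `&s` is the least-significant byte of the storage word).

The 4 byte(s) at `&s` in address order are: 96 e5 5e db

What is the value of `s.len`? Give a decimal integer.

[0]=0x96 [1]=0xe5 [2]=0x5e [3]=0xdb (little-endian) → word 0xdb5ee596
kind [0+:16] = (word>>0) & 0xffff = 58774
tag [16+:13] = (word>>16) & 0x1fff = 7006
len [29+:3] = (word>>29) & 0x7 = 6  ←

6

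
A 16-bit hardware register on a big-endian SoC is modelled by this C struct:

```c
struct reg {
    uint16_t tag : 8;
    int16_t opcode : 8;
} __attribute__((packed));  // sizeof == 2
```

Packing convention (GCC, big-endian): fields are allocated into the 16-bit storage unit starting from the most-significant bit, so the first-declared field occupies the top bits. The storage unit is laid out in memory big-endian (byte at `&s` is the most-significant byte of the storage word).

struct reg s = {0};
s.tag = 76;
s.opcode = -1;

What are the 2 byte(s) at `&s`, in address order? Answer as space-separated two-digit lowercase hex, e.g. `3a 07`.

[8+:8] tag=76 & 0xff = 0x4c; word=0x4c00
[0+:8] opcode=-1 & 0xff = 0xff; word=0x4cff
word = 0x4cff → big-endian bytes:
  [0]=0x4c  [1]=0xff

4c ff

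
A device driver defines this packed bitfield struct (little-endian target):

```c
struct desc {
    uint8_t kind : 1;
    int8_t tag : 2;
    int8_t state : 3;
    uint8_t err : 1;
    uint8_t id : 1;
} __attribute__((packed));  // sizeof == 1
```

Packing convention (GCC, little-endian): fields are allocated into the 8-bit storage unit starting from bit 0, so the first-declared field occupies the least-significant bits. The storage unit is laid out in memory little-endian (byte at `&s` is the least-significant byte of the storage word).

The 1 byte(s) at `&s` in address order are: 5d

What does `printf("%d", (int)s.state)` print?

[0]=0x5d (little-endian) → word 0x5d
kind:1 @ bit 0 → (0x5d>>0)&0x1 = 0x1
tag:2 @ bit 1 → (0x5d>>1)&0x3 = 0x2
state:3 @ bit 3 → (0x5d>>3)&0x7 = 0x3  ←
err:1 @ bit 6 → (0x5d>>6)&0x1 = 0x1
id:1 @ bit 7 → (0x5d>>7)&0x1 = 0x0
state signed 3b, MSB=0: value = 3

3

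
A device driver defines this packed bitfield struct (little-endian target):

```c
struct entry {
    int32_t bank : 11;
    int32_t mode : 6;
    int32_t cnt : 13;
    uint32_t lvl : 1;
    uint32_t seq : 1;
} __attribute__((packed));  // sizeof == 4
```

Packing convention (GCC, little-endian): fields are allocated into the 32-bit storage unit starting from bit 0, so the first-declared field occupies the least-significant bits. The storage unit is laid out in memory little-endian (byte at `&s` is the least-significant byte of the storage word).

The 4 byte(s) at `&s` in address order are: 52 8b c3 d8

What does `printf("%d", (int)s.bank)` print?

850

[0]=0x52 [1]=0x8b [2]=0xc3 [3]=0xd8 (little-endian) → word 0xd8c38b52
bank [0+:11] = (word>>0) & 0x7ff = 850  ←
mode [11+:6] = (word>>11) & 0x3f = 49
cnt [17+:13] = (word>>17) & 0x1fff = 3169
lvl [30+:1] = (word>>30) & 0x1 = 1
seq [31+:1] = (word>>31) & 0x1 = 1
bank signed 11b, MSB=0: value = 850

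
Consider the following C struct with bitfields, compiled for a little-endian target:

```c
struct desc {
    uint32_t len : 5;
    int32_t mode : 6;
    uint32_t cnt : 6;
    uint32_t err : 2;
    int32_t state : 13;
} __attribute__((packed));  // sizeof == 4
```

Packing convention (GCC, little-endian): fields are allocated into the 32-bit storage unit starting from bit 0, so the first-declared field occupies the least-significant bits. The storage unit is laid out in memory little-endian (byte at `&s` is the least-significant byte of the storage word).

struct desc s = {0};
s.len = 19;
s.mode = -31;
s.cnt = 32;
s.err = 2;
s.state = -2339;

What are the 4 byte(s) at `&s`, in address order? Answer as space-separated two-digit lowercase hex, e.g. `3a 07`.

33 04 ed b6

len:5 = 19 → 0x13 << 0 → word 0x00000013
mode:6 = -31 → 0x21 << 5 → word 0x00000433
cnt:6 = 32 → 0x20 << 11 → word 0x00010433
err:2 = 2 → 0x2 << 17 → word 0x00050433
state:13 = -2339 → 0x16dd << 19 → word 0xb6ed0433
word = 0xb6ed0433 → little-endian bytes:
  [0]=0x33  [1]=0x04  [2]=0xed  [3]=0xb6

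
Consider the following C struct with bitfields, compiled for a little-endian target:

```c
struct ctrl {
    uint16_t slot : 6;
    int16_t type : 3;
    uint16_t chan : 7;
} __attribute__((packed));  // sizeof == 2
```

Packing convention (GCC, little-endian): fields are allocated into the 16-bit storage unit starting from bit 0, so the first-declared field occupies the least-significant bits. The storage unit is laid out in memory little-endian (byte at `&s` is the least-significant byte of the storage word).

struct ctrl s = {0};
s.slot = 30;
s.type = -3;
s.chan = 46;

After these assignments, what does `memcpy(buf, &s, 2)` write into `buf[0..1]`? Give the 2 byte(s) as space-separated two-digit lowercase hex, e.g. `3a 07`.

5e 5d

[0+:6] slot=30 & 0x3f = 0x1e; word=0x001e
[6+:3] type=-3 & 0x7 = 0x5; word=0x015e
[9+:7] chan=46 & 0x7f = 0x2e; word=0x5d5e
word = 0x5d5e → little-endian bytes:
  [0]=0x5e  [1]=0x5d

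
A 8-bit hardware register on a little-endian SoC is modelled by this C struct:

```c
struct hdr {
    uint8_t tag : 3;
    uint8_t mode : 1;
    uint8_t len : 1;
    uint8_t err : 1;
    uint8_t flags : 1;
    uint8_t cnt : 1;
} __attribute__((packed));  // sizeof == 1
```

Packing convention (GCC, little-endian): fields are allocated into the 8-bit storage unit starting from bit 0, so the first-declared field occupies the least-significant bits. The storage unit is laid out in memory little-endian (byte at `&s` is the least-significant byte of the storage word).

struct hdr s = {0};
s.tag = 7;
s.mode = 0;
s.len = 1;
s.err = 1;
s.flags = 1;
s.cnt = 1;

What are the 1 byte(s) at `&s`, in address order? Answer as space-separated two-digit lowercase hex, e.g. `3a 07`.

tag (3b) val=7 bits=0x7 at bit 0: 0x07
mode (1b) val=0 bits=0x0 at bit 3: 0x07
len (1b) val=1 bits=0x1 at bit 4: 0x17
err (1b) val=1 bits=0x1 at bit 5: 0x37
flags (1b) val=1 bits=0x1 at bit 6: 0x77
cnt (1b) val=1 bits=0x1 at bit 7: 0xf7
word = 0xf7 → little-endian bytes:
  [0]=0xf7

f7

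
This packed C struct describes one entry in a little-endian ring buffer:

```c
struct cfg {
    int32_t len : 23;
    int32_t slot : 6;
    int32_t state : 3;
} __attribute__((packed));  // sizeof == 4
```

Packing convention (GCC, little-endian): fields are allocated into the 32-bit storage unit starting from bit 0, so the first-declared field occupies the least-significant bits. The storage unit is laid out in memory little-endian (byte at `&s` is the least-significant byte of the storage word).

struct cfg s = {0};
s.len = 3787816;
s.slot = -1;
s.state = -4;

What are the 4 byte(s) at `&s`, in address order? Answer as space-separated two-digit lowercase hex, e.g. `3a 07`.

len:23 = 3787816 → 0x39cc28 << 0 → word 0x0039cc28
slot:6 = -1 → 0x3f << 23 → word 0x1fb9cc28
state:3 = -4 → 0x4 << 29 → word 0x9fb9cc28
word = 0x9fb9cc28 → little-endian bytes:
  [0]=0x28  [1]=0xcc  [2]=0xb9  [3]=0x9f

28 cc b9 9f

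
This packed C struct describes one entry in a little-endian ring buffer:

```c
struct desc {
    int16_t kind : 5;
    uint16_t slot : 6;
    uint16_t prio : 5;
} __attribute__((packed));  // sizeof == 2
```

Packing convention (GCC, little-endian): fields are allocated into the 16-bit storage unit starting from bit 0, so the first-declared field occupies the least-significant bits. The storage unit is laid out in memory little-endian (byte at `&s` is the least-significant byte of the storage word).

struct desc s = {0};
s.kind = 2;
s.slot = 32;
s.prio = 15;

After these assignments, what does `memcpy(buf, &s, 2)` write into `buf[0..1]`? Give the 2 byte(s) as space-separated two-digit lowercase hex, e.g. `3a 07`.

[0+:5] kind=2 & 0x1f = 0x2; word=0x0002
[5+:6] slot=32 & 0x3f = 0x20; word=0x0402
[11+:5] prio=15 & 0x1f = 0xf; word=0x7c02
word = 0x7c02 → little-endian bytes:
  [0]=0x02  [1]=0x7c

02 7c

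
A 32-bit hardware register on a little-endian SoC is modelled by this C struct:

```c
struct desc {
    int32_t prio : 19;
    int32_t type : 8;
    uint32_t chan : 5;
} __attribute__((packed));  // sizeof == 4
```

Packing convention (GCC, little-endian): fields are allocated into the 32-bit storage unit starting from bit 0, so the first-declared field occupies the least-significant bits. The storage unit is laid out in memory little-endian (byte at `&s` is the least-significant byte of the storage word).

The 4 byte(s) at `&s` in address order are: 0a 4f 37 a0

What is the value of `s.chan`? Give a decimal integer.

[0]=0x0a [1]=0x4f [2]=0x37 [3]=0xa0 (little-endian) → word 0xa0374f0a
prio [0+:19] = (word>>0) & 0x7ffff = 478986
type [19+:8] = (word>>19) & 0xff = 6
chan [27+:5] = (word>>27) & 0x1f = 20  ←

20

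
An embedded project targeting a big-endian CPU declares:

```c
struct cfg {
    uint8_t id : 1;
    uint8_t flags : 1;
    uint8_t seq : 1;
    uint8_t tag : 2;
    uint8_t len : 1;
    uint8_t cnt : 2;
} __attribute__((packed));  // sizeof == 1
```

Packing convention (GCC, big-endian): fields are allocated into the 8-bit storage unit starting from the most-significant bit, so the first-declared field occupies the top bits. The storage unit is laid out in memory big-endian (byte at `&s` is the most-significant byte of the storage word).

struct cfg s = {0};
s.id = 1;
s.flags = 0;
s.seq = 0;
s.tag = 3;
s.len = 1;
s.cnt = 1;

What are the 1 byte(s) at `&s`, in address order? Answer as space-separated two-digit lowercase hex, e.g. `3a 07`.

9d

id:1 = 1 → 0x1 << 7 → word 0x80
flags:1 = 0 → 0x0 << 6 → word 0x80
seq:1 = 0 → 0x0 << 5 → word 0x80
tag:2 = 3 → 0x3 << 3 → word 0x98
len:1 = 1 → 0x1 << 2 → word 0x9c
cnt:2 = 1 → 0x1 << 0 → word 0x9d
word = 0x9d → big-endian bytes:
  [0]=0x9d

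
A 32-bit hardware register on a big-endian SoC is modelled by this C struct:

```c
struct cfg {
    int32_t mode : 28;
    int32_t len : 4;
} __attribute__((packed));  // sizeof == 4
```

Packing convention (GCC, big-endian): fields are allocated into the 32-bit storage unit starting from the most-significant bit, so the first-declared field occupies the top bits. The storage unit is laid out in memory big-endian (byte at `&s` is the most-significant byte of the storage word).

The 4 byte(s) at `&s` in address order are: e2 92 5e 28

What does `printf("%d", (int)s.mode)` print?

[0]=0xe2 [1]=0x92 [2]=0x5e [3]=0x28 (big-endian) → word 0xe2925e28
mode:28 @ bit 4 → (0xe2925e28>>4)&0xfffffff = 0xe2925e2  ←
len:4 @ bit 0 → (0xe2925e28>>0)&0xf = 0x8
mode signed 28b, MSB=1: 237577698 - 268435456 = -30857758

-30857758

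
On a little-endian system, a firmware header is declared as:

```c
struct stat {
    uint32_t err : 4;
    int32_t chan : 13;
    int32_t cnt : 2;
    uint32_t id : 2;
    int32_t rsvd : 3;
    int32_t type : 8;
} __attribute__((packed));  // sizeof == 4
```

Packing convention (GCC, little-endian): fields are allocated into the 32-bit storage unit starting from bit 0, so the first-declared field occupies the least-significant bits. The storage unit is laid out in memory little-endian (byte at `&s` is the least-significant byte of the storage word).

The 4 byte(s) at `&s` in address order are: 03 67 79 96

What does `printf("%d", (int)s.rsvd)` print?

[0]=0x03 [1]=0x67 [2]=0x79 [3]=0x96 (little-endian) → word 0x96796703
err:4 @ bit 0 → (0x96796703>>0)&0xf = 0x3
chan:13 @ bit 4 → (0x96796703>>4)&0x1fff = 0x1670
cnt:2 @ bit 17 → (0x96796703>>17)&0x3 = 0x0
id:2 @ bit 19 → (0x96796703>>19)&0x3 = 0x3
rsvd:3 @ bit 21 → (0x96796703>>21)&0x7 = 0x3  ←
type:8 @ bit 24 → (0x96796703>>24)&0xff = 0x96
rsvd signed 3b, MSB=0: value = 3

3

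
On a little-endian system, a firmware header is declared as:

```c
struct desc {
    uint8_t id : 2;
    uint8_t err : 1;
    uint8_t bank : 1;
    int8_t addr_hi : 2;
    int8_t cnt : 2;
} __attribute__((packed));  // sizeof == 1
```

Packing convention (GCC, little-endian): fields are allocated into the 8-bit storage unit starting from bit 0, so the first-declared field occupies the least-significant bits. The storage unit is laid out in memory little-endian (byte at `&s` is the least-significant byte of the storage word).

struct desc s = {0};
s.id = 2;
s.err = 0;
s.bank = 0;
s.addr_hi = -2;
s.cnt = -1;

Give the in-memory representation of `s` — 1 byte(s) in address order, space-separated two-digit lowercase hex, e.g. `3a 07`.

e2

id (2b) val=2 bits=0x2 at bit 0: 0x02
err (1b) val=0 bits=0x0 at bit 2: 0x02
bank (1b) val=0 bits=0x0 at bit 3: 0x02
addr_hi (2b) val=-2 bits=0x2 at bit 4: 0x22
cnt (2b) val=-1 bits=0x3 at bit 6: 0xe2
word = 0xe2 → little-endian bytes:
  [0]=0xe2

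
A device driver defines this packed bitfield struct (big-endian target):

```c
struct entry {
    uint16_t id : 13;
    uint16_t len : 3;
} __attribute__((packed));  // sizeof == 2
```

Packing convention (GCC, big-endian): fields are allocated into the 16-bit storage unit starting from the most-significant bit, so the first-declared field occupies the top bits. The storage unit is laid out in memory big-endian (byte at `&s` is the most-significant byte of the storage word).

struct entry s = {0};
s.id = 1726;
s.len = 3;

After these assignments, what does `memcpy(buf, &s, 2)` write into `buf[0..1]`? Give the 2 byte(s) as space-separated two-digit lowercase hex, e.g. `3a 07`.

35 f3

id (13b) val=1726 bits=0x6be at bit 3: 0x35f0
len (3b) val=3 bits=0x3 at bit 0: 0x35f3
word = 0x35f3 → big-endian bytes:
  [0]=0x35  [1]=0xf3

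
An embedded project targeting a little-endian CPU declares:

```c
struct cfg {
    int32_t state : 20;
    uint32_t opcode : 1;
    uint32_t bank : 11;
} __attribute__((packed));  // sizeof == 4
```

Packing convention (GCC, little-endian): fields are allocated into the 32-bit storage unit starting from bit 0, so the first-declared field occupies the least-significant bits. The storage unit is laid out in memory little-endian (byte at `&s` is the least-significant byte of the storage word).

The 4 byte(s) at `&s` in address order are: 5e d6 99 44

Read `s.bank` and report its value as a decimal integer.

[0]=0x5e [1]=0xd6 [2]=0x99 [3]=0x44 (little-endian) → word 0x4499d65e
state:20 @ bit 0 → (0x4499d65e>>0)&0xfffff = 0x9d65e
opcode:1 @ bit 20 → (0x4499d65e>>20)&0x1 = 0x1
bank:11 @ bit 21 → (0x4499d65e>>21)&0x7ff = 0x224  ←

548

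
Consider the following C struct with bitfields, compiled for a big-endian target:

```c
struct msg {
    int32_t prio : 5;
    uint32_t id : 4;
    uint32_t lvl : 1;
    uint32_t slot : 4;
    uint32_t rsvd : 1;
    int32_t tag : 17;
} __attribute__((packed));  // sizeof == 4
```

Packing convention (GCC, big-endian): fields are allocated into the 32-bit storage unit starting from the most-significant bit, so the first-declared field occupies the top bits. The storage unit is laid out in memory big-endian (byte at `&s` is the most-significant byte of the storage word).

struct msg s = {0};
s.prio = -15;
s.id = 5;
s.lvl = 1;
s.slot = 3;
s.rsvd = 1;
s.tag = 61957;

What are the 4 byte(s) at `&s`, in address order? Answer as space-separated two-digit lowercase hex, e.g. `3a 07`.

8a ce f2 05

[27+:5] prio=-15 & 0x1f = 0x11; word=0x88000000
[23+:4] id=5 & 0xf = 0x5; word=0x8a800000
[22+:1] lvl=1 & 0x1 = 0x1; word=0x8ac00000
[18+:4] slot=3 & 0xf = 0x3; word=0x8acc0000
[17+:1] rsvd=1 & 0x1 = 0x1; word=0x8ace0000
[0+:17] tag=61957 & 0x1ffff = 0xf205; word=0x8acef205
word = 0x8acef205 → big-endian bytes:
  [0]=0x8a  [1]=0xce  [2]=0xf2  [3]=0x05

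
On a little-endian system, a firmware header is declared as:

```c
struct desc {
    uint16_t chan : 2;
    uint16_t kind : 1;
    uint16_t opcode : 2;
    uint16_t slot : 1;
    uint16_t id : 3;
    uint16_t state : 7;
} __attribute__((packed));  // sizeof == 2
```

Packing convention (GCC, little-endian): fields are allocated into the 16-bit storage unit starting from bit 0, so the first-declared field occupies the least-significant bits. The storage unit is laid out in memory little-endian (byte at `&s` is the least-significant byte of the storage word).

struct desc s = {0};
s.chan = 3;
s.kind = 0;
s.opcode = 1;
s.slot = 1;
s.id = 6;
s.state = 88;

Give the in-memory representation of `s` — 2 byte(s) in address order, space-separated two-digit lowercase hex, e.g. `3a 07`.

chan:2 = 3 → 0x3 << 0 → word 0x0003
kind:1 = 0 → 0x0 << 2 → word 0x0003
opcode:2 = 1 → 0x1 << 3 → word 0x000b
slot:1 = 1 → 0x1 << 5 → word 0x002b
id:3 = 6 → 0x6 << 6 → word 0x01ab
state:7 = 88 → 0x58 << 9 → word 0xb1ab
word = 0xb1ab → little-endian bytes:
  [0]=0xab  [1]=0xb1

ab b1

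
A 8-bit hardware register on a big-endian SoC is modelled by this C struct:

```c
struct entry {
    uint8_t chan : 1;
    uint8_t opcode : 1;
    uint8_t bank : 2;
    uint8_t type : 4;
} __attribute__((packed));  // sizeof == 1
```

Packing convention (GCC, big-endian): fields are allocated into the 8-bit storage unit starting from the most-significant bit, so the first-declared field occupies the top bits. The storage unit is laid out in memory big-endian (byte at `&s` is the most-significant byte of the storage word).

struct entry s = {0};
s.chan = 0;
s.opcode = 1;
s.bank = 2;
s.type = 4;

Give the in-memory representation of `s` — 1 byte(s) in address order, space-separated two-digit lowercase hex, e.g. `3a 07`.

64

chan:1 = 0 → 0x0 << 7 → word 0x00
opcode:1 = 1 → 0x1 << 6 → word 0x40
bank:2 = 2 → 0x2 << 4 → word 0x60
type:4 = 4 → 0x4 << 0 → word 0x64
word = 0x64 → big-endian bytes:
  [0]=0x64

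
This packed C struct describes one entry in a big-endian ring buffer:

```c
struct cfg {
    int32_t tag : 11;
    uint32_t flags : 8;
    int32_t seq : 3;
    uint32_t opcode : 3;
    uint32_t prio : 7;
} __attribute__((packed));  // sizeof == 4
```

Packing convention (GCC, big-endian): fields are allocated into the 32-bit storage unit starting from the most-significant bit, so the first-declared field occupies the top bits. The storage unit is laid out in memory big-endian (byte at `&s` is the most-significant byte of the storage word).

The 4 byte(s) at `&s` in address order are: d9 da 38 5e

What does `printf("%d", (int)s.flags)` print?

209

[0]=0xd9 [1]=0xda [2]=0x38 [3]=0x5e (big-endian) → word 0xd9da385e
tag [21+:11] = (word>>21) & 0x7ff = 1742
flags [13+:8] = (word>>13) & 0xff = 209  ←
seq [10+:3] = (word>>10) & 0x7 = 6
opcode [7+:3] = (word>>7) & 0x7 = 0
prio [0+:7] = (word>>0) & 0x7f = 94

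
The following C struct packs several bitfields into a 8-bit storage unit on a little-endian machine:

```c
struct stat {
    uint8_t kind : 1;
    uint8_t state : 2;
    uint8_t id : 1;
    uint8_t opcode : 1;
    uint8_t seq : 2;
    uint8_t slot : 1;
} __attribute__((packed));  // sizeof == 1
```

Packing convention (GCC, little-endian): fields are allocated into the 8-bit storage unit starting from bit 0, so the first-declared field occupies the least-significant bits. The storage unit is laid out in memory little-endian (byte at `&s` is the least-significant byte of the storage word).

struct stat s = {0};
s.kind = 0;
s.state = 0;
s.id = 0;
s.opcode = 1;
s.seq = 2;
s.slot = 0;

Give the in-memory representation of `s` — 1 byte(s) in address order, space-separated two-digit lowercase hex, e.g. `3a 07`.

[0+:1] kind=0 & 0x1 = 0x0; word=0x00
[1+:2] state=0 & 0x3 = 0x0; word=0x00
[3+:1] id=0 & 0x1 = 0x0; word=0x00
[4+:1] opcode=1 & 0x1 = 0x1; word=0x10
[5+:2] seq=2 & 0x3 = 0x2; word=0x50
[7+:1] slot=0 & 0x1 = 0x0; word=0x50
word = 0x50 → little-endian bytes:
  [0]=0x50

50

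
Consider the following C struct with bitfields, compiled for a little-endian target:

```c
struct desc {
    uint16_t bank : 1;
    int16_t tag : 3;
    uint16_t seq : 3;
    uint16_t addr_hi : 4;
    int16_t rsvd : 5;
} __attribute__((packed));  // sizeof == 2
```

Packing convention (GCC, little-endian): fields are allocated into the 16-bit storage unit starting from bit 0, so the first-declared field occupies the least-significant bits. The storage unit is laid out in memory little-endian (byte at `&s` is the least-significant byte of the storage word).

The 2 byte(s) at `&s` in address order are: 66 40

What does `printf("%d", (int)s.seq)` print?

[0]=0x66 [1]=0x40 (little-endian) → word 0x4066
bank:1 @ bit 0 → (0x4066>>0)&0x1 = 0x0
tag:3 @ bit 1 → (0x4066>>1)&0x7 = 0x3
seq:3 @ bit 4 → (0x4066>>4)&0x7 = 0x6  ←
addr_hi:4 @ bit 7 → (0x4066>>7)&0xf = 0x0
rsvd:5 @ bit 11 → (0x4066>>11)&0x1f = 0x8

6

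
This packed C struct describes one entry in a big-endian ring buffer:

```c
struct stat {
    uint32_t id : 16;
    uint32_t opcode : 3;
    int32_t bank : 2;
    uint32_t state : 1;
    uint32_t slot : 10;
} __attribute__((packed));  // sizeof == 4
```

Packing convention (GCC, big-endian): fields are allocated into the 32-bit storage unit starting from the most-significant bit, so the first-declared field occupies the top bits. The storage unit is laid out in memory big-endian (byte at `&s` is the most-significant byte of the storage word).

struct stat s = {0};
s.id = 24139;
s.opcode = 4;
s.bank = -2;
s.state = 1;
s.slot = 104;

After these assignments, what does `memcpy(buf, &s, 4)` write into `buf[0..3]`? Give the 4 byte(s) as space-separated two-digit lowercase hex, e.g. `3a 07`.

id (16b) val=24139 bits=0x5e4b at bit 16: 0x5e4b0000
opcode (3b) val=4 bits=0x4 at bit 13: 0x5e4b8000
bank (2b) val=-2 bits=0x2 at bit 11: 0x5e4b9000
state (1b) val=1 bits=0x1 at bit 10: 0x5e4b9400
slot (10b) val=104 bits=0x68 at bit 0: 0x5e4b9468
word = 0x5e4b9468 → big-endian bytes:
  [0]=0x5e  [1]=0x4b  [2]=0x94  [3]=0x68

5e 4b 94 68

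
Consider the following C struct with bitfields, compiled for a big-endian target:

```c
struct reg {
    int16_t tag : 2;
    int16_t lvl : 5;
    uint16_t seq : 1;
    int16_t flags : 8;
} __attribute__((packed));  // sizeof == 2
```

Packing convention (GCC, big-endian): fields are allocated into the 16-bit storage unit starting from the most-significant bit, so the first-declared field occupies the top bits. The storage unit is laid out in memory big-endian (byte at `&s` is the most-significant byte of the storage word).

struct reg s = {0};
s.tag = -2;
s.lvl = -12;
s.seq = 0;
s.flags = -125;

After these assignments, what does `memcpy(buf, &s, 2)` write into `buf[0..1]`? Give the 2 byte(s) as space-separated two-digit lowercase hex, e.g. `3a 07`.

a8 83

tag:2 = -2 → 0x2 << 14 → word 0x8000
lvl:5 = -12 → 0x14 << 9 → word 0xa800
seq:1 = 0 → 0x0 << 8 → word 0xa800
flags:8 = -125 → 0x83 << 0 → word 0xa883
word = 0xa883 → big-endian bytes:
  [0]=0xa8  [1]=0x83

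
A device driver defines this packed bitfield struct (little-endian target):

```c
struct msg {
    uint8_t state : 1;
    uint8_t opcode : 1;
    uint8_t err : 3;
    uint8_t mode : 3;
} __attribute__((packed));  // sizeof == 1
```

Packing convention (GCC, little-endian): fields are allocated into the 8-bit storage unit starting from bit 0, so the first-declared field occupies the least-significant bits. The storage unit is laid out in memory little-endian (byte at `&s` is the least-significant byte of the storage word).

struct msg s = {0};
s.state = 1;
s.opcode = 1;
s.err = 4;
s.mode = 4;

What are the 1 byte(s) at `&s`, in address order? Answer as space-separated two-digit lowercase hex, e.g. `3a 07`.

93

state (1b) val=1 bits=0x1 at bit 0: 0x01
opcode (1b) val=1 bits=0x1 at bit 1: 0x03
err (3b) val=4 bits=0x4 at bit 2: 0x13
mode (3b) val=4 bits=0x4 at bit 5: 0x93
word = 0x93 → little-endian bytes:
  [0]=0x93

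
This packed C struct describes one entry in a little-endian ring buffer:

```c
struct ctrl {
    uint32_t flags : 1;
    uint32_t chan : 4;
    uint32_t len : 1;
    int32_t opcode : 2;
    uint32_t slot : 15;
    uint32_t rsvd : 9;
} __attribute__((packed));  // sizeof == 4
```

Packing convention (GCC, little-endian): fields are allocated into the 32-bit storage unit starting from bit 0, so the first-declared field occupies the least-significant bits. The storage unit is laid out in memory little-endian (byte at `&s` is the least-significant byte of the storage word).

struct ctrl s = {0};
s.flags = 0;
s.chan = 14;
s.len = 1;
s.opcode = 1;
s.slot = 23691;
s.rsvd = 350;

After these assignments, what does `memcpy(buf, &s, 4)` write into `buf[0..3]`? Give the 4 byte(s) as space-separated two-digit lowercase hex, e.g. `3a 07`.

flags:1 = 0 → 0x0 << 0 → word 0x00000000
chan:4 = 14 → 0xe << 1 → word 0x0000001c
len:1 = 1 → 0x1 << 5 → word 0x0000003c
opcode:2 = 1 → 0x1 << 6 → word 0x0000007c
slot:15 = 23691 → 0x5c8b << 8 → word 0x005c8b7c
rsvd:9 = 350 → 0x15e << 23 → word 0xaf5c8b7c
word = 0xaf5c8b7c → little-endian bytes:
  [0]=0x7c  [1]=0x8b  [2]=0x5c  [3]=0xaf

7c 8b 5c af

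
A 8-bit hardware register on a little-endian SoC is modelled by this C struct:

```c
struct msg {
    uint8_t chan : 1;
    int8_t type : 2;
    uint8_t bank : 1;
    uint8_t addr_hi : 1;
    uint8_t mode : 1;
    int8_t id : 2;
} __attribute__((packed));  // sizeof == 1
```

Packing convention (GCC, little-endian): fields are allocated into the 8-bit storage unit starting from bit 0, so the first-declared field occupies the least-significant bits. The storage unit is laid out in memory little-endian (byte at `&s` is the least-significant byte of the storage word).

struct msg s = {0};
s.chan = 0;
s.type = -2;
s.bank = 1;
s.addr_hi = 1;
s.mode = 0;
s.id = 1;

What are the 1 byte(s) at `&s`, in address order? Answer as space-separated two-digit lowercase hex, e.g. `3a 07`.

chan:1 = 0 → 0x0 << 0 → word 0x00
type:2 = -2 → 0x2 << 1 → word 0x04
bank:1 = 1 → 0x1 << 3 → word 0x0c
addr_hi:1 = 1 → 0x1 << 4 → word 0x1c
mode:1 = 0 → 0x0 << 5 → word 0x1c
id:2 = 1 → 0x1 << 6 → word 0x5c
word = 0x5c → little-endian bytes:
  [0]=0x5c

5c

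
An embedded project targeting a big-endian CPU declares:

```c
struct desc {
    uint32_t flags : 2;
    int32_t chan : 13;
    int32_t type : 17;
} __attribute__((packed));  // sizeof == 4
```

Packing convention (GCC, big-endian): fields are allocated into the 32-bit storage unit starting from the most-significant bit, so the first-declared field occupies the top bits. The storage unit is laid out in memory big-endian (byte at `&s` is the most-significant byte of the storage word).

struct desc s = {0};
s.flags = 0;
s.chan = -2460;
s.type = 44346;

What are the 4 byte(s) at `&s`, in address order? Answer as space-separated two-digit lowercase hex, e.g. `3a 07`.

2c c8 ad 3a

flags (2b) val=0 bits=0x0 at bit 30: 0x00000000
chan (13b) val=-2460 bits=0x1664 at bit 17: 0x2cc80000
type (17b) val=44346 bits=0xad3a at bit 0: 0x2cc8ad3a
word = 0x2cc8ad3a → big-endian bytes:
  [0]=0x2c  [1]=0xc8  [2]=0xad  [3]=0x3a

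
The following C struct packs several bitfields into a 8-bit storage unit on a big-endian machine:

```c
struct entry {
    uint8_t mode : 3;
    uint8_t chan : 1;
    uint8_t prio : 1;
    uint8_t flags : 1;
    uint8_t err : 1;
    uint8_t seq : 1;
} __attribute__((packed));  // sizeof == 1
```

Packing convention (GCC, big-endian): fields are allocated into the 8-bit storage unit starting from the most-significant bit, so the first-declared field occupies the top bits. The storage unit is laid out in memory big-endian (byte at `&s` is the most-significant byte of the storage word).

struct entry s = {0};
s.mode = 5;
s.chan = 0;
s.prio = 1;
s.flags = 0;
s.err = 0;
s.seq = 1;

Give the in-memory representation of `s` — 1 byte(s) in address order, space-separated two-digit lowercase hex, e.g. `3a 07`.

[5+:3] mode=5 & 0x7 = 0x5; word=0xa0
[4+:1] chan=0 & 0x1 = 0x0; word=0xa0
[3+:1] prio=1 & 0x1 = 0x1; word=0xa8
[2+:1] flags=0 & 0x1 = 0x0; word=0xa8
[1+:1] err=0 & 0x1 = 0x0; word=0xa8
[0+:1] seq=1 & 0x1 = 0x1; word=0xa9
word = 0xa9 → big-endian bytes:
  [0]=0xa9

a9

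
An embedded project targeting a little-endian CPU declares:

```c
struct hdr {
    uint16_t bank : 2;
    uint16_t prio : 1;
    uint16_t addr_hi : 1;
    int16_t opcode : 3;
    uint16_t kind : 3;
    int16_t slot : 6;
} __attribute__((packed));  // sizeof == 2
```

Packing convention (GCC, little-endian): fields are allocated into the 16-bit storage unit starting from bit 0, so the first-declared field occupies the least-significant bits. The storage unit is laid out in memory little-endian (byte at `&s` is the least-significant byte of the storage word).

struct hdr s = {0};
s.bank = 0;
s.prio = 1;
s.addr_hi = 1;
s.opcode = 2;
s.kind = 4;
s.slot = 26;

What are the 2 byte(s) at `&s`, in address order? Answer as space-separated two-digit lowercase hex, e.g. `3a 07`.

2c 6a

bank:2 = 0 → 0x0 << 0 → word 0x0000
prio:1 = 1 → 0x1 << 2 → word 0x0004
addr_hi:1 = 1 → 0x1 << 3 → word 0x000c
opcode:3 = 2 → 0x2 << 4 → word 0x002c
kind:3 = 4 → 0x4 << 7 → word 0x022c
slot:6 = 26 → 0x1a << 10 → word 0x6a2c
word = 0x6a2c → little-endian bytes:
  [0]=0x2c  [1]=0x6a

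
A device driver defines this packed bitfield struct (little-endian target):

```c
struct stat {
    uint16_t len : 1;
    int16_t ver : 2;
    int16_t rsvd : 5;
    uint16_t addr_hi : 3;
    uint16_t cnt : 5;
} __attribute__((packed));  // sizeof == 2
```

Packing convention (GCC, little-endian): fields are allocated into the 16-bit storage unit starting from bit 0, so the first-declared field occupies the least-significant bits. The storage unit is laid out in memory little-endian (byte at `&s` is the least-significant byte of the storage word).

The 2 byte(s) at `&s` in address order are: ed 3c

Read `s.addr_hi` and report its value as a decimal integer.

4

[0]=0xed [1]=0x3c (little-endian) → word 0x3ced
len [0+:1] = (word>>0) & 0x1 = 1
ver [1+:2] = (word>>1) & 0x3 = 2
rsvd [3+:5] = (word>>3) & 0x1f = 29
addr_hi [8+:3] = (word>>8) & 0x7 = 4  ←
cnt [11+:5] = (word>>11) & 0x1f = 7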